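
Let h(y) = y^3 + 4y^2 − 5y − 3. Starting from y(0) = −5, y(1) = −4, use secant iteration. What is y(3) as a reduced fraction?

−36436/7409

h(−5) = −3, h(−4) = 17. y(2) = (−4) − 17·((−4) − (−5))/(17 − (−3)) = −97/20.
h(−4) = 17, h(−97/20) = 10047/8000. y(3) = (−97/20) − (10047/8000)·((−97/20) − (−4))/((10047/8000) − 17) = −36436/7409.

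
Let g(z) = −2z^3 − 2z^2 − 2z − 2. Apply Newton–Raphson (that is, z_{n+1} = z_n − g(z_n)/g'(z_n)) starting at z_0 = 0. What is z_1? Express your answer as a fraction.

−1

g'(z) = −6z^2 − 4z − 2.
g(0) = −2, g'(0) = −2, so z_1 = 0 − (−2)/(−2) = −1.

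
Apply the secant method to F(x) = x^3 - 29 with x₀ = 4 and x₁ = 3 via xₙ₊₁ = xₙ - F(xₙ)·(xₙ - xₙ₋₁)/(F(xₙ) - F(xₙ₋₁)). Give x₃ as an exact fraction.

115637/37633

F(4) = 35, F(3) = -2. x₂ = 3 - (-2)·(3 - 4)/((-2) - 35) = 113/37.
F(3) = -2, F(113/37) = -26040/50653. x₃ = (113/37) - (-26040/50653)·((113/37) - 3)/((-26040/50653) - (-2)) = 115637/37633.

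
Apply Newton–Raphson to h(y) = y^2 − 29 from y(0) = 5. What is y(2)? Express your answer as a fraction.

727/135

h'(y) = 2y.
h(5) = −4, h'(5) = 10, so y(1) = 5 − (−4)/10 = 27/5.
h(27/5) = 4/25, h'(27/5) = 54/5, so y(2) = (27/5) − (4/25)/(54/5) = 727/135.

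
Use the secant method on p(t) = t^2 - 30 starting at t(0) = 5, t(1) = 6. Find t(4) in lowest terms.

2766/505

p(5) = -5, p(6) = 6. t(2) = 6 - 6·(6 - 5)/(6 - (-5)) = 60/11.
p(6) = 6, p(60/11) = -30/121. t(3) = (60/11) - (-30/121)·((60/11) - 6)/((-30/121) - 6) = 115/21.
p(60/11) = -30/121, p(115/21) = -5/441. t(4) = (115/21) - (-5/441)·((115/21) - (60/11))/((-5/441) - (-30/121)) = 2766/505.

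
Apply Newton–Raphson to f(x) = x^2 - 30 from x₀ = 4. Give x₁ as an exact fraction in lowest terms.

23/4

f'(x) = 2x.
f(4) = -14, f'(4) = 8, so x₁ = 4 - (-14)/8 = 23/4.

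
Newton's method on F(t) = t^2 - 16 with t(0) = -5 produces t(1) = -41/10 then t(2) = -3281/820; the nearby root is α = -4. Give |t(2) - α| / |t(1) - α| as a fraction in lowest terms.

1/82

t(1) - α = -41/10 - (-4) = -41/10 + 4 = -1/10, so |t(1) - α| = 1/10.
t(2) - α = -3281/820 - (-4) = -3281/820 + 4 = -1/820, so |t(2) - α| = 1/820.
Ratio = (1/820) / (1/10) = 1/82.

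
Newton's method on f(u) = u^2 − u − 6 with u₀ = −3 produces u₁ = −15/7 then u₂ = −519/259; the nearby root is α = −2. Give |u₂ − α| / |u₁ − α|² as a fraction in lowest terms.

7/37

u₁ − α = −15/7 − (−2) = −15/7 + 2 = −1/7, so |u₁ − α| = 1/7.
u₂ − α = −519/259 − (−2) = −519/259 + 2 = −1/259, so |u₂ − α| = 1/259.
|u₁ − α|² = 1/49.
Ratio = (1/259) / (1/49) = 7/37.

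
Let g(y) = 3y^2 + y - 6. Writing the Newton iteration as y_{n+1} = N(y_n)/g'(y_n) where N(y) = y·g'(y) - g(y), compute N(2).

g'(y) = 6y + 1.
N(y) = y·g'(y) - g(y) = y·(6y + 1) - (3y^2 + y - 6) = 3y^2 + 6.
N(2) = 18.

18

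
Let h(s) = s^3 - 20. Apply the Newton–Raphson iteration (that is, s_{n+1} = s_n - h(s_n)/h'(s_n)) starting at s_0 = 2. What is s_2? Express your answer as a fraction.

h'(s) = 3s^2.
h(2) = -12, h'(2) = 12, so s_1 = 2 - (-12)/12 = 3.
h(3) = 7, h'(3) = 27, so s_2 = 3 - 7/27 = 74/27.

74/27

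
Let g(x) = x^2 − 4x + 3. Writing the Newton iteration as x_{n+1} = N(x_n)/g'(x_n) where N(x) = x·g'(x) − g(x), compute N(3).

g'(x) = 2x − 4.
N(x) = x·g'(x) − g(x) = x·(2x − 4) − (x^2 − 4x + 3) = x^2 − 3.
N(3) = 6.

6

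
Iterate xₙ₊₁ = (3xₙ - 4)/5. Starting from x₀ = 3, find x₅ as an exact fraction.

x₁ = (3·3 - 4)/5 = 1.
x₂ = (3·1 - 4)/5 = -1/5.
x₃ = (3·(-1/5) - 4)/5 = -23/25.
x₄ = (3·(-23/25) - 4)/5 = -169/125.
x₅ = (3·(-169/125) - 4)/5 = -1007/625.

-1007/625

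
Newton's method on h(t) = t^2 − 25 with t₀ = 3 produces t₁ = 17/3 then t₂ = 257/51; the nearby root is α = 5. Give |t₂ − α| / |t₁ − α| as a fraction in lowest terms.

1/17

t₁ − α = 17/3 − 5 = 2/3, so |t₁ − α| = 2/3.
t₂ − α = 257/51 − 5 = 2/51, so |t₂ − α| = 2/51.
Ratio = (2/51) / (2/3) = 1/17.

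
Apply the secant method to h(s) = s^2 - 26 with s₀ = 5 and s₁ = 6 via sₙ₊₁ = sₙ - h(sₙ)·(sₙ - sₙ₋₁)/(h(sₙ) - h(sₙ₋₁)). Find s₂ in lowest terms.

56/11

h(5) = -1, h(6) = 10. s₂ = 6 - 10·(6 - 5)/(10 - (-1)) = 56/11.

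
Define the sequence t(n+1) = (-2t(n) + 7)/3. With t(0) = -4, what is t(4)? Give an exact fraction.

t(1) = (-2·(-4) + 7)/3 = 5.
t(2) = (-2·5 + 7)/3 = -1.
t(3) = (-2·(-1) + 7)/3 = 3.
t(4) = (-2·3 + 7)/3 = 1/3.

1/3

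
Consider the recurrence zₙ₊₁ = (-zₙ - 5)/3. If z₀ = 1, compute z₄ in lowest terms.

z₁ = (-1 - 5)/3 = -2.
z₂ = (-(-2) - 5)/3 = -1.
z₃ = (-(-1) - 5)/3 = -4/3.
z₄ = (-(-4/3) - 5)/3 = -11/9.

-11/9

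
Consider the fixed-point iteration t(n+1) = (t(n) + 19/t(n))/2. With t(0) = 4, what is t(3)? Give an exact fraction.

11916881/2733920

t(1) = (4 + 19/4)/2 = 35/8.
t(2) = (35/8 + 19/(35/8))/2 = 2441/560.
t(3) = (2441/560 + 19/(2441/560))/2 = 11916881/2733920.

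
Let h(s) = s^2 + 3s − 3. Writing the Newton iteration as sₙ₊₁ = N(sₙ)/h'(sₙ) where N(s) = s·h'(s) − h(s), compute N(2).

h'(s) = 2s + 3.
N(s) = s·h'(s) − h(s) = s·(2s + 3) − (s^2 + 3s − 3) = s^2 + 3.
N(2) = 7.

7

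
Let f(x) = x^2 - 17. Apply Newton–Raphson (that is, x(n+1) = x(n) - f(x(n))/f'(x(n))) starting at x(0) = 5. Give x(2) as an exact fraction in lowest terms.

433/105

f'(x) = 2x.
f(5) = 8, f'(5) = 10, so x(1) = 5 - 8/10 = 21/5.
f(21/5) = 16/25, f'(21/5) = 42/5, so x(2) = (21/5) - (16/25)/(42/5) = 433/105.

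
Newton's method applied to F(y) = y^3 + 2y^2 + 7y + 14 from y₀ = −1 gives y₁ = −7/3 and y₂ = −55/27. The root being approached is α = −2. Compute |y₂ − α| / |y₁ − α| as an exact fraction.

1/9

y₁ − α = −7/3 − (−2) = −7/3 + 2 = −1/3, so |y₁ − α| = 1/3.
y₂ − α = −55/27 − (−2) = −55/27 + 2 = −1/27, so |y₂ − α| = 1/27.
Ratio = (1/27) / (1/3) = 1/9.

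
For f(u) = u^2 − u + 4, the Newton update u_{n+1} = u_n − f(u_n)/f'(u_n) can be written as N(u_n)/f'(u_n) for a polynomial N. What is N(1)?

−3

f'(u) = 2u − 1.
N(u) = u·f'(u) − f(u) = u·(2u − 1) − (u^2 − u + 4) = u^2 − 4.
N(1) = −3.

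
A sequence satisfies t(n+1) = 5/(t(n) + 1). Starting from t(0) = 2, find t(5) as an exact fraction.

t(1) = 5/(2 + 1) = 5/3.
t(2) = 5/(5/3 + 1) = 15/8.
t(3) = 5/(15/8 + 1) = 40/23.
t(4) = 5/(40/23 + 1) = 115/63.
t(5) = 5/(115/63 + 1) = 315/178.

315/178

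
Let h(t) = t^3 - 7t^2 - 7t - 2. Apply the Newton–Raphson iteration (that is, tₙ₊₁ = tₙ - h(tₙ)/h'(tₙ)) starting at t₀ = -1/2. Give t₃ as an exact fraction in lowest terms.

-158/315

h'(t) = 3t^2 - 14t - 7.
h(-1/2) = -3/8, h'(-1/2) = 3/4, so t₁ = (-1/2) - (-3/8)/(3/4) = 0.
h(0) = -2, h'(0) = -7, so t₂ = 0 - (-2)/(-7) = -2/7.
h(-2/7) = -204/343, h'(-2/7) = -135/49, so t₃ = (-2/7) - (-204/343)/(-135/49) = -158/315.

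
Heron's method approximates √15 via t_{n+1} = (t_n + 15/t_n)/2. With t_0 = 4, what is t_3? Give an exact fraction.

7380481/1905632

t_1 = (4 + 15/4)/2 = 31/8.
t_2 = (31/8 + 15/(31/8))/2 = 1921/496.
t_3 = (1921/496 + 15/(1921/496))/2 = 7380481/1905632.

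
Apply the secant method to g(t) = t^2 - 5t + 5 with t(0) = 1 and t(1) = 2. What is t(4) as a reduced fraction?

18/13

g(1) = 1, g(2) = -1. t(2) = 2 - (-1)·(2 - 1)/((-1) - 1) = 3/2.
g(2) = -1, g(3/2) = -1/4. t(3) = (3/2) - (-1/4)·((3/2) - 2)/((-1/4) - (-1)) = 4/3.
g(3/2) = -1/4, g(4/3) = 1/9. t(4) = (4/3) - (1/9)·((4/3) - (3/2))/((1/9) - (-1/4)) = 18/13.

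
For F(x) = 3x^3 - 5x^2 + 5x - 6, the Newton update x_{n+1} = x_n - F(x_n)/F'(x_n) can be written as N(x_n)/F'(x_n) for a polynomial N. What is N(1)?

F'(x) = 9x^2 - 10x + 5.
N(x) = x·F'(x) - F(x) = x·(9x^2 - 10x + 5) - (3x^3 - 5x^2 + 5x - 6) = 6x^3 - 5x^2 + 6.
N(1) = 7.

7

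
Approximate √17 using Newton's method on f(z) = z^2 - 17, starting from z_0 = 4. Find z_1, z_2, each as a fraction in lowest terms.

f'(z) = 2z.
f(4) = -1, f'(4) = 8, so z_1 = 4 - (-1)/8 = 33/8.
f(33/8) = 1/64, f'(33/8) = 33/4, so z_2 = (33/8) - (1/64)/(33/4) = 2177/528.

z_1 = 33/8, z_2 = 2177/528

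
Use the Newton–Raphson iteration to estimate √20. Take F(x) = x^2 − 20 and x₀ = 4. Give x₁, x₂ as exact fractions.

x₁ = 9/2, x₂ = 161/36

F'(x) = 2x.
F(4) = −4, F'(4) = 8, so x₁ = 4 − (−4)/8 = 9/2.
F(9/2) = 1/4, F'(9/2) = 9, so x₂ = (9/2) − (1/4)/9 = 161/36.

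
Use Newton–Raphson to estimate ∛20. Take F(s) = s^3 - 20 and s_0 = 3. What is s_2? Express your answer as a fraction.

301027/110889

F'(s) = 3s^2.
F(3) = 7, F'(3) = 27, so s_1 = 3 - 7/27 = 74/27.
F(74/27) = 11564/19683, F'(74/27) = 5476/243, so s_2 = (74/27) - (11564/19683)/(5476/243) = 301027/110889.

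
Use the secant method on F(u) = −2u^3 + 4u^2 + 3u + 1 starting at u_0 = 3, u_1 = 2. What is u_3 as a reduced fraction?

F(3) = −8, F(2) = 7. u_2 = 2 − 7·(2 − 3)/(7 − (−8)) = 37/15.
F(2) = 7, F(37/15) = 9184/3375. u_3 = (37/15) − (9184/3375)·((37/15) − 2)/((9184/3375) − 7) = 5701/2063.

5701/2063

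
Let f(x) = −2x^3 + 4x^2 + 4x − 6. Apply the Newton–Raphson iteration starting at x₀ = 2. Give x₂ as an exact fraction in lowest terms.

f'(x) = −6x^2 + 8x + 4.
f(2) = 2, f'(2) = −4, so x₁ = 2 − 2/(−4) = 5/2.
f(5/2) = −9/4, f'(5/2) = −27/2, so x₂ = (5/2) − (−9/4)/(−27/2) = 7/3.

7/3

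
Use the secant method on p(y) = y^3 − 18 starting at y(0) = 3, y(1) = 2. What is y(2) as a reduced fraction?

48/19

p(3) = 9, p(2) = −10. y(2) = 2 − (−10)·(2 − 3)/((−10) − 9) = 48/19.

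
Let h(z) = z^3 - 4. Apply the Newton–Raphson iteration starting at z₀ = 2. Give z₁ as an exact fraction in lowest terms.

h'(z) = 3z^2.
h(2) = 4, h'(2) = 12, so z₁ = 2 - 4/12 = 5/3.

5/3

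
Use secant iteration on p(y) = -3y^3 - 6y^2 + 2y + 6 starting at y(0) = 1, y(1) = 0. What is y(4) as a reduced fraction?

14700588/15760645

p(1) = -1, p(0) = 6. y(2) = 0 - 6·(0 - 1)/(6 - (-1)) = 6/7.
p(0) = 6, p(6/7) = 486/343. y(3) = (6/7) - (486/343)·((6/7) - 0)/((486/343) - 6) = 147/131.
p(6/7) = 486/343, p(147/131) = -7980363/2248091. y(4) = (147/131) - (-7980363/2248091)·((147/131) - (6/7))/((-7980363/2248091) - (486/343)) = 14700588/15760645.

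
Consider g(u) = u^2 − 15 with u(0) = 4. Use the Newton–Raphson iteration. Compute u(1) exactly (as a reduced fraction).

31/8

g'(u) = 2u.
g(4) = 1, g'(4) = 8, so u(1) = 4 − 1/8 = 31/8.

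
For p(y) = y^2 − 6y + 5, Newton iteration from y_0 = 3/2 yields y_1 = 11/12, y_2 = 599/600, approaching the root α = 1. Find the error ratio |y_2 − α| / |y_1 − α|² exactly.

6/25

y_1 − α = 11/12 − 1 = −1/12, so |y_1 − α| = 1/12.
y_2 − α = 599/600 − 1 = −1/600, so |y_2 − α| = 1/600.
|y_1 − α|² = 1/144.
Ratio = (1/600) / (1/144) = 6/25.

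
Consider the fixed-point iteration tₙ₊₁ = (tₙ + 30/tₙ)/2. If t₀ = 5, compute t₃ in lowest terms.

t₁ = (5 + 30/5)/2 = 11/2.
t₂ = (11/2 + 30/(11/2))/2 = 241/44.
t₃ = (241/44 + 30/(241/44))/2 = 116161/21208.

116161/21208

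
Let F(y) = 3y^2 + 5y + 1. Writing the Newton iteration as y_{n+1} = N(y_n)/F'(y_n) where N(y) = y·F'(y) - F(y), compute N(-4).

F'(y) = 6y + 5.
N(y) = y·F'(y) - F(y) = y·(6y + 5) - (3y^2 + 5y + 1) = 3y^2 - 1.
N(-4) = 47.

47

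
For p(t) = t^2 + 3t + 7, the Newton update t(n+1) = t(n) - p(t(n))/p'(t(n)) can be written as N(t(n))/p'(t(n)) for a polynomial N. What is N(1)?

-6

p'(t) = 2t + 3.
N(t) = t·p'(t) - p(t) = t·(2t + 3) - (t^2 + 3t + 7) = t^2 - 7.
N(1) = -6.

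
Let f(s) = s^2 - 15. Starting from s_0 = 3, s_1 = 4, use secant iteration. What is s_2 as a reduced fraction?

f(3) = -6, f(4) = 1. s_2 = 4 - 1·(4 - 3)/(1 - (-6)) = 27/7.

27/7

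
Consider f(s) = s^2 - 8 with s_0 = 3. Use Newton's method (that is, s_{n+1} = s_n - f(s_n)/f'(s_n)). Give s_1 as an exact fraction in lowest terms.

17/6

f'(s) = 2s.
f(3) = 1, f'(3) = 6, so s_1 = 3 - 1/6 = 17/6.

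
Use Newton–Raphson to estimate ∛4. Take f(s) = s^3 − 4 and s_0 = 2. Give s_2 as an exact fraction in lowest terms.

358/225

f'(s) = 3s^2.
f(2) = 4, f'(2) = 12, so s_1 = 2 − 4/12 = 5/3.
f(5/3) = 17/27, f'(5/3) = 25/3, so s_2 = (5/3) − (17/27)/(25/3) = 358/225.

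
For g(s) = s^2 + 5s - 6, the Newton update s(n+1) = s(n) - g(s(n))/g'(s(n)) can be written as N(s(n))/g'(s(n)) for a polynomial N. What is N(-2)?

g'(s) = 2s + 5.
N(s) = s·g'(s) - g(s) = s·(2s + 5) - (s^2 + 5s - 6) = s^2 + 6.
N(-2) = 10.

10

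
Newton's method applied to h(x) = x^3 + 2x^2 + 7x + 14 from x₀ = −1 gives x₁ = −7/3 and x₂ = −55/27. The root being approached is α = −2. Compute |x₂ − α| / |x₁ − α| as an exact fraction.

x₁ − α = −7/3 − (−2) = −7/3 + 2 = −1/3, so |x₁ − α| = 1/3.
x₂ − α = −55/27 − (−2) = −55/27 + 2 = −1/27, so |x₂ − α| = 1/27.
Ratio = (1/27) / (1/3) = 1/9.

1/9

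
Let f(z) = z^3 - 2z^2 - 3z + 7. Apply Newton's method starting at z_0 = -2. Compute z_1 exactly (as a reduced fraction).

f'(z) = 3z^2 - 4z - 3.
f(-2) = -3, f'(-2) = 17, so z_1 = (-2) - (-3)/17 = -31/17.

-31/17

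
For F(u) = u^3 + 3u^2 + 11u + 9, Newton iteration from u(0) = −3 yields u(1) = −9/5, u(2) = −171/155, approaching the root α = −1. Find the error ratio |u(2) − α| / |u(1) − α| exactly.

u(1) − α = −9/5 − (−1) = −9/5 + 1 = −4/5, so |u(1) − α| = 4/5.
u(2) − α = −171/155 − (−1) = −171/155 + 1 = −16/155, so |u(2) − α| = 16/155.
Ratio = (16/155) / (4/5) = 4/31.

4/31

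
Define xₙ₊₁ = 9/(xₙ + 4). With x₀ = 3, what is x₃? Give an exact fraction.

x₁ = 9/(3 + 4) = 9/7.
x₂ = 9/(9/7 + 4) = 63/37.
x₃ = 9/(63/37 + 4) = 333/211.

333/211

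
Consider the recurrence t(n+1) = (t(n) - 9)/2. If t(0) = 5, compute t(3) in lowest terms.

-29/4

t(1) = (5 - 9)/2 = -2.
t(2) = ((-2) - 9)/2 = -11/2.
t(3) = ((-11/2) - 9)/2 = -29/4.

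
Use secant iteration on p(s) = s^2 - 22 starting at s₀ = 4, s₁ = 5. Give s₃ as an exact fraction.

136/29

p(4) = -6, p(5) = 3. s₂ = 5 - 3·(5 - 4)/(3 - (-6)) = 14/3.
p(5) = 3, p(14/3) = -2/9. s₃ = (14/3) - (-2/9)·((14/3) - 5)/((-2/9) - 3) = 136/29.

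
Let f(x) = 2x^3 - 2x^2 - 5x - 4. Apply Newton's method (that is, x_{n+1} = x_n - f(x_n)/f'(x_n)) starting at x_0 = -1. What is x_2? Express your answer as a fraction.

-428/305

f'(x) = 6x^2 - 4x - 5.
f(-1) = -3, f'(-1) = 5, so x_1 = (-1) - (-3)/5 = -2/5.
f(-2/5) = -306/125, f'(-2/5) = -61/25, so x_2 = (-2/5) - (-306/125)/(-61/25) = -428/305.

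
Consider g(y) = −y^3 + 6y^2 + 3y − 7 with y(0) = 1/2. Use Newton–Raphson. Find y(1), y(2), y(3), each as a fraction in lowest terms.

g'(y) = −3y^2 + 12y + 3.
g(1/2) = −33/8, g'(1/2) = 33/4, so y(1) = (1/2) − (−33/8)/(33/4) = 1.
g(1) = 1, g'(1) = 12, so y(2) = 1 − 1/12 = 11/12.
g(11/12) = 37/1728, g'(11/12) = 551/48, so y(3) = (11/12) − (37/1728)/(551/48) = 9073/9918.

y(1) = 1, y(2) = 11/12, y(3) = 9073/9918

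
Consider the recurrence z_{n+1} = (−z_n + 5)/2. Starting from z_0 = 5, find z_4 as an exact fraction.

15/8

z_1 = (−5 + 5)/2 = 0.
z_2 = (−0 + 5)/2 = 5/2.
z_3 = (−(5/2) + 5)/2 = 5/4.
z_4 = (−(5/4) + 5)/2 = 15/8.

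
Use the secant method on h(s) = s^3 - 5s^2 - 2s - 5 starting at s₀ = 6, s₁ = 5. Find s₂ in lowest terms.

h(6) = 19, h(5) = -15. s₂ = 5 - (-15)·(5 - 6)/((-15) - 19) = 185/34.

185/34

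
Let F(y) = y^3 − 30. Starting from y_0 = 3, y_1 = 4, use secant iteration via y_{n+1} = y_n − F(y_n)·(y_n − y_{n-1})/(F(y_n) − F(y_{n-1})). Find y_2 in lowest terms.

F(3) = −3, F(4) = 34. y_2 = 4 − 34·(4 − 3)/(34 − (−3)) = 114/37.

114/37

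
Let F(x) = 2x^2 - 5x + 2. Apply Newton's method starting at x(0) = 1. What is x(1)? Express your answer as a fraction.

0

F'(x) = 4x - 5.
F(1) = -1, F'(1) = -1, so x(1) = 1 - (-1)/(-1) = 0.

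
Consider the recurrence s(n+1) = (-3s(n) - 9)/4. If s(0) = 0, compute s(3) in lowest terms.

s(1) = (-3·0 - 9)/4 = -9/4.
s(2) = (-3·(-9/4) - 9)/4 = -9/16.
s(3) = (-3·(-9/16) - 9)/4 = -117/64.

-117/64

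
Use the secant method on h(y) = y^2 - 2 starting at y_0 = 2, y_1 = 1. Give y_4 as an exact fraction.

h(2) = 2, h(1) = -1. y_2 = 1 - (-1)·(1 - 2)/((-1) - 2) = 4/3.
h(1) = -1, h(4/3) = -2/9. y_3 = (4/3) - (-2/9)·((4/3) - 1)/((-2/9) - (-1)) = 10/7.
h(4/3) = -2/9, h(10/7) = 2/49. y_4 = (10/7) - (2/49)·((10/7) - (4/3))/((2/49) - (-2/9)) = 41/29.

41/29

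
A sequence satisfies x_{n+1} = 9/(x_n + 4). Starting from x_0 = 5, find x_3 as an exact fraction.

45/29

x_1 = 9/(5 + 4) = 1.
x_2 = 9/(1 + 4) = 9/5.
x_3 = 9/(9/5 + 4) = 45/29.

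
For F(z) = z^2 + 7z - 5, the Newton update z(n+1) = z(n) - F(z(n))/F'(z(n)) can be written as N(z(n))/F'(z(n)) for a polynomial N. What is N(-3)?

14

F'(z) = 2z + 7.
N(z) = z·F'(z) - F(z) = z·(2z + 7) - (z^2 + 7z - 5) = z^2 + 5.
N(-3) = 14.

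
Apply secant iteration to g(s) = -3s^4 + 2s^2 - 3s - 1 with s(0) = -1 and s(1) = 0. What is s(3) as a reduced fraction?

g(-1) = 1, g(0) = -1. s(2) = 0 - (-1)·(0 - (-1))/((-1) - 1) = -1/2.
g(0) = -1, g(-1/2) = 13/16. s(3) = (-1/2) - (13/16)·((-1/2) - 0)/((13/16) - (-1)) = -8/29.

-8/29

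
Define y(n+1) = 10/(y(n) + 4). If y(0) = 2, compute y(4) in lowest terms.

490/281

y(1) = 10/(2 + 4) = 5/3.
y(2) = 10/(5/3 + 4) = 30/17.
y(3) = 10/(30/17 + 4) = 85/49.
y(4) = 10/(85/49 + 4) = 490/281.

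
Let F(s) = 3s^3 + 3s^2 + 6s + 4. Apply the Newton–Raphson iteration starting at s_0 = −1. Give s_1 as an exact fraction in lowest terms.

−7/9

F'(s) = 9s^2 + 6s + 6.
F(−1) = −2, F'(−1) = 9, so s_1 = (−1) − (−2)/9 = −7/9.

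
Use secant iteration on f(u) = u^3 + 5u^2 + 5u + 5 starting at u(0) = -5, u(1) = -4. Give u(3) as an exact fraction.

-23965/5881

f(-5) = -20, f(-4) = 1. u(2) = (-4) - 1·((-4) - (-5))/(1 - (-20)) = -85/21.
f(-4) = 1, f(-85/21) = 3380/9261. u(3) = (-85/21) - (3380/9261)·((-85/21) - (-4))/((3380/9261) - 1) = -23965/5881.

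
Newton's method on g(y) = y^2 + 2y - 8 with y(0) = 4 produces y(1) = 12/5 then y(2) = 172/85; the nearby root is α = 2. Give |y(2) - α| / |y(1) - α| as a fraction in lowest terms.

1/17

y(1) - α = 12/5 - 2 = 2/5, so |y(1) - α| = 2/5.
y(2) - α = 172/85 - 2 = 2/85, so |y(2) - α| = 2/85.
Ratio = (2/85) / (2/5) = 1/17.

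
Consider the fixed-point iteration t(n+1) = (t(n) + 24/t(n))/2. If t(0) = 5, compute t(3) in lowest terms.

t(1) = (5 + 24/5)/2 = 49/10.
t(2) = (49/10 + 24/(49/10))/2 = 4801/980.
t(3) = (4801/980 + 24/(4801/980))/2 = 46099201/9409960.

46099201/9409960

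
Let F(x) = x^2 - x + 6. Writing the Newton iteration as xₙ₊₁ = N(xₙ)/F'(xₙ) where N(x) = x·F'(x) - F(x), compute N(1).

-5

F'(x) = 2x - 1.
N(x) = x·F'(x) - F(x) = x·(2x - 1) - (x^2 - x + 6) = x^2 - 6.
N(1) = -5.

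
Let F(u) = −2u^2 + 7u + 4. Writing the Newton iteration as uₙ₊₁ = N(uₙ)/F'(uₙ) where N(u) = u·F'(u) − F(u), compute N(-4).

−36

F'(u) = −4u + 7.
N(u) = u·F'(u) − F(u) = u·(−4u + 7) − (−2u^2 + 7u + 4) = −2u^2 − 4.
N(-4) = −36.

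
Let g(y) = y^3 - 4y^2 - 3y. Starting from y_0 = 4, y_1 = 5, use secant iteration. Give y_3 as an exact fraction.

7625/1646

g(4) = -12, g(5) = 10. y_2 = 5 - 10·(5 - 4)/(10 - (-12)) = 50/11.
g(5) = 10, g(50/11) = -3150/1331. y_3 = (50/11) - (-3150/1331)·((50/11) - 5)/((-3150/1331) - 10) = 7625/1646.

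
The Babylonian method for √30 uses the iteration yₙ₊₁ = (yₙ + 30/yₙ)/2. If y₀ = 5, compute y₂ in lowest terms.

241/44

y₁ = (5 + 30/5)/2 = 11/2.
y₂ = (11/2 + 30/(11/2))/2 = 241/44.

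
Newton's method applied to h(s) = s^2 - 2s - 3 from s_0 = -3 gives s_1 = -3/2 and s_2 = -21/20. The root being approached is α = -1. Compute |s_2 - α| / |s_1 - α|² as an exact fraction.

1/5

s_1 - α = -3/2 - (-1) = -3/2 + 1 = -1/2, so |s_1 - α| = 1/2.
s_2 - α = -21/20 - (-1) = -21/20 + 1 = -1/20, so |s_2 - α| = 1/20.
|s_1 - α|² = 1/4.
Ratio = (1/20) / (1/4) = 1/5.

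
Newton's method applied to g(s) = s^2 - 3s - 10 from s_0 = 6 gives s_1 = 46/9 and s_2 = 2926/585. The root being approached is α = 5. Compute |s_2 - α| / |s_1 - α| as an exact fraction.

1/65

s_1 - α = 46/9 - 5 = 1/9, so |s_1 - α| = 1/9.
s_2 - α = 2926/585 - 5 = 1/585, so |s_2 - α| = 1/585.
Ratio = (1/585) / (1/9) = 1/65.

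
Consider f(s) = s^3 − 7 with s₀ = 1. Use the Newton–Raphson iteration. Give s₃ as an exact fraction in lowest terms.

f'(s) = 3s^2.
f(1) = −6, f'(1) = 3, so s₁ = 1 − (−6)/3 = 3.
f(3) = 20, f'(3) = 27, so s₂ = 3 − 20/27 = 61/27.
f(61/27) = 89200/19683, f'(61/27) = 3721/243, so s₃ = (61/27) − (89200/19683)/(3721/243) = 591743/301401.

591743/301401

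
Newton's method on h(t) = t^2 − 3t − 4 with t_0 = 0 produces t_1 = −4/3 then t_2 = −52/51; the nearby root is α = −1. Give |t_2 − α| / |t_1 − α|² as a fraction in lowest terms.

t_1 − α = −4/3 − (−1) = −4/3 + 1 = −1/3, so |t_1 − α| = 1/3.
t_2 − α = −52/51 − (−1) = −52/51 + 1 = −1/51, so |t_2 − α| = 1/51.
|t_1 − α|² = 1/9.
Ratio = (1/51) / (1/9) = 3/17.

3/17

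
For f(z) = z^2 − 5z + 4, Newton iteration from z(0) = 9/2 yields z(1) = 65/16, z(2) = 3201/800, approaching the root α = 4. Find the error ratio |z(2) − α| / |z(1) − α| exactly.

1/50

z(1) − α = 65/16 − 4 = 1/16, so |z(1) − α| = 1/16.
z(2) − α = 3201/800 − 4 = 1/800, so |z(2) − α| = 1/800.
Ratio = (1/800) / (1/16) = 1/50.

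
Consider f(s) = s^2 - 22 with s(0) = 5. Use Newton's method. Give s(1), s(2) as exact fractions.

s(1) = 47/10, s(2) = 4409/940

f'(s) = 2s.
f(5) = 3, f'(5) = 10, so s(1) = 5 - 3/10 = 47/10.
f(47/10) = 9/100, f'(47/10) = 47/5, so s(2) = (47/10) - (9/100)/(47/5) = 4409/940.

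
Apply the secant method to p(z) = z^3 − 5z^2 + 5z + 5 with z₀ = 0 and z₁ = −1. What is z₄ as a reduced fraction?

p(0) = 5, p(−1) = −6. z₂ = (−1) − (−6)·((−1) − 0)/((−6) − 5) = −5/11.
p(−1) = −6, p(−5/11) = 2130/1331. z₃ = (−5/11) − (2130/1331)·((−5/11) − (−1))/((2130/1331) − (−6)) = −160/281.
p(−5/11) = 2130/1331, p(−160/281) = 7707405/22188041. z₄ = (−160/281) − (7707405/22188041)·((−160/281) − (−5/11))/((7707405/22188041) − (2130/1331)) = −4177827/6948727.

−4177827/6948727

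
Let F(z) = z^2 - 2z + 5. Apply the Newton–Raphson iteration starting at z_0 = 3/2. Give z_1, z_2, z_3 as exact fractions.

z_1 = -11/4, z_2 = -41/120, z_3 = 70319/38640

F'(z) = 2z - 2.
F(3/2) = 17/4, F'(3/2) = 1, so z_1 = (3/2) - (17/4)/1 = -11/4.
F(-11/4) = 289/16, F'(-11/4) = -15/2, so z_2 = (-11/4) - (289/16)/(-15/2) = -41/120.
F(-41/120) = 83521/14400, F'(-41/120) = -161/60, so z_3 = (-41/120) - (83521/14400)/(-161/60) = 70319/38640.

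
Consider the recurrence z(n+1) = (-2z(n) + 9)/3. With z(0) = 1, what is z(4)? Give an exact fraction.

z(1) = (-2·1 + 9)/3 = 7/3.
z(2) = (-2·(7/3) + 9)/3 = 13/9.
z(3) = (-2·(13/9) + 9)/3 = 55/27.
z(4) = (-2·(55/27) + 9)/3 = 133/81.

133/81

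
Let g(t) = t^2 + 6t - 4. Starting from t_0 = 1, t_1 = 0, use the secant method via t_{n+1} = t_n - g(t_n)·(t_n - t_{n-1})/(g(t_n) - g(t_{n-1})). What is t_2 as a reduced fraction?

g(1) = 3, g(0) = -4. t_2 = 0 - (-4)·(0 - 1)/((-4) - 3) = 4/7.

4/7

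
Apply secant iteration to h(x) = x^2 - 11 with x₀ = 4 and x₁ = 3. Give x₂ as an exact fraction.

23/7

h(4) = 5, h(3) = -2. x₂ = 3 - (-2)·(3 - 4)/((-2) - 5) = 23/7.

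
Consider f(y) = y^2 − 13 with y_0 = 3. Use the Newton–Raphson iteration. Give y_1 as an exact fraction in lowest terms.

11/3

f'(y) = 2y.
f(3) = −4, f'(3) = 6, so y_1 = 3 − (−4)/6 = 11/3.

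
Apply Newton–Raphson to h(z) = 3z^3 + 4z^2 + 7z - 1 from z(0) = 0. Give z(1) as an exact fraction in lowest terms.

h'(z) = 9z^2 + 8z + 7.
h(0) = -1, h'(0) = 7, so z(1) = 0 - (-1)/7 = 1/7.

1/7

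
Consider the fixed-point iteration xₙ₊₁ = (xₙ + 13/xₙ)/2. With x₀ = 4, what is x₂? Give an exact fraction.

1673/464

x₁ = (4 + 13/4)/2 = 29/8.
x₂ = (29/8 + 13/(29/8))/2 = 1673/464.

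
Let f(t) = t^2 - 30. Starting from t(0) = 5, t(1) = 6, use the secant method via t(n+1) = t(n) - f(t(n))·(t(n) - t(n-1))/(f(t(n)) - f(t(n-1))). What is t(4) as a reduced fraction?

2766/505

f(5) = -5, f(6) = 6. t(2) = 6 - 6·(6 - 5)/(6 - (-5)) = 60/11.
f(6) = 6, f(60/11) = -30/121. t(3) = (60/11) - (-30/121)·((60/11) - 6)/((-30/121) - 6) = 115/21.
f(60/11) = -30/121, f(115/21) = -5/441. t(4) = (115/21) - (-5/441)·((115/21) - (60/11))/((-5/441) - (-30/121)) = 2766/505.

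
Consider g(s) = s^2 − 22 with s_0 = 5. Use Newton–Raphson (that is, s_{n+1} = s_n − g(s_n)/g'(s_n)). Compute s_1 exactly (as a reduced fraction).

47/10

g'(s) = 2s.
g(5) = 3, g'(5) = 10, so s_1 = 5 − 3/10 = 47/10.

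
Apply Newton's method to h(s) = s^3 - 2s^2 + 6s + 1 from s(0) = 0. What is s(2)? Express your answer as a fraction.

-115/729

h'(s) = 3s^2 - 4s + 6.
h(0) = 1, h'(0) = 6, so s(1) = 0 - 1/6 = -1/6.
h(-1/6) = -13/216, h'(-1/6) = 27/4, so s(2) = (-1/6) - (-13/216)/(27/4) = -115/729.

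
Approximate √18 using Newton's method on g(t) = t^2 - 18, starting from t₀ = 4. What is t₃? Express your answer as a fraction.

665857/156944

g'(t) = 2t.
g(4) = -2, g'(4) = 8, so t₁ = 4 - (-2)/8 = 17/4.
g(17/4) = 1/16, g'(17/4) = 17/2, so t₂ = (17/4) - (1/16)/(17/2) = 577/136.
g(577/136) = 1/18496, g'(577/136) = 577/68, so t₃ = (577/136) - (1/18496)/(577/68) = 665857/156944.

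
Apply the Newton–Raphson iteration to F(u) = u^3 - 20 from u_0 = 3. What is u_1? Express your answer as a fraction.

74/27

F'(u) = 3u^2.
F(3) = 7, F'(3) = 27, so u_1 = 3 - 7/27 = 74/27.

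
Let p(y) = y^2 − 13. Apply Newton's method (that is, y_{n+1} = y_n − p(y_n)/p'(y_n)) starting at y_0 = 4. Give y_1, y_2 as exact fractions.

p'(y) = 2y.
p(4) = 3, p'(4) = 8, so y_1 = 4 − 3/8 = 29/8.
p(29/8) = 9/64, p'(29/8) = 29/4, so y_2 = (29/8) − (9/64)/(29/4) = 1673/464.

y_1 = 29/8, y_2 = 1673/464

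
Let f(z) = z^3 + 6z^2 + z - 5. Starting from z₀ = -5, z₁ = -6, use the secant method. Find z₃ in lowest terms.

-122770/21701

f(-5) = 15, f(-6) = -11. z₂ = (-6) - (-11)·((-6) - (-5))/((-11) - 15) = -145/26.
f(-6) = -11, f(-145/26) = 45375/17576. z₃ = (-145/26) - (45375/17576)·((-145/26) - (-6))/((45375/17576) - (-11)) = -122770/21701.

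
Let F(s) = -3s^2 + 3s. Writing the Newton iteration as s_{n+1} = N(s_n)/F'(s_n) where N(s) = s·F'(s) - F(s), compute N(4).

F'(s) = -6s + 3.
N(s) = s·F'(s) - F(s) = s·(-6s + 3) - (-3s^2 + 3s) = -3s^2.
N(4) = -48.

-48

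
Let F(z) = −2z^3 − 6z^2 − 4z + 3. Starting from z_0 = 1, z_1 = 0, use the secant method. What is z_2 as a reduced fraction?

F(1) = −9, F(0) = 3. z_2 = 0 − 3·(0 − 1)/(3 − (−9)) = 1/4.

1/4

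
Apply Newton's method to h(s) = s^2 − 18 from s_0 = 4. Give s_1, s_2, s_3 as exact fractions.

h'(s) = 2s.
h(4) = −2, h'(4) = 8, so s_1 = 4 − (−2)/8 = 17/4.
h(17/4) = 1/16, h'(17/4) = 17/2, so s_2 = (17/4) − (1/16)/(17/2) = 577/136.
h(577/136) = 1/18496, h'(577/136) = 577/68, so s_3 = (577/136) − (1/18496)/(577/68) = 665857/156944.

s_1 = 17/4, s_2 = 577/136, s_3 = 665857/156944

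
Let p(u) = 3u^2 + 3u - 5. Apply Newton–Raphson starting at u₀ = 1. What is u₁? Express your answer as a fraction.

8/9

p'(u) = 6u + 3.
p(1) = 1, p'(1) = 9, so u₁ = 1 - 1/9 = 8/9.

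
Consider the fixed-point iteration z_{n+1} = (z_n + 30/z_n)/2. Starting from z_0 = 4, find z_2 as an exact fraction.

1009/184

z_1 = (4 + 30/4)/2 = 23/4.
z_2 = (23/4 + 30/(23/4))/2 = 1009/184.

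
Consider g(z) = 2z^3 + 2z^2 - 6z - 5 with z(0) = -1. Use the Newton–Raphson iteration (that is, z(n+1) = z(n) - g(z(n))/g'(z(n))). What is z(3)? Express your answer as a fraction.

-780184/988065

g'(z) = 6z^2 + 4z - 6.
g(-1) = 1, g'(-1) = -4, so z(1) = (-1) - 1/(-4) = -3/4.
g(-3/4) = -7/32, g'(-3/4) = -45/8, so z(2) = (-3/4) - (-7/32)/(-45/8) = -71/90.
g(-71/90) = -1421/364500, g'(-71/90) = -7319/1350, so z(3) = (-71/90) - (-1421/364500)/(-7319/1350) = -780184/988065.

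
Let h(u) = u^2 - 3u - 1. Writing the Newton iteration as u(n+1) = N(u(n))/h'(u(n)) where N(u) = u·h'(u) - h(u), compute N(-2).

h'(u) = 2u - 3.
N(u) = u·h'(u) - h(u) = u·(2u - 3) - (u^2 - 3u - 1) = u^2 + 1.
N(-2) = 5.

5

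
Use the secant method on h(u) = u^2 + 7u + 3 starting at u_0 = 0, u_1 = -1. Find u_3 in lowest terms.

-5/11

h(0) = 3, h(-1) = -3. u_2 = (-1) - (-3)·((-1) - 0)/((-3) - 3) = -1/2.
h(-1) = -3, h(-1/2) = -1/4. u_3 = (-1/2) - (-1/4)·((-1/2) - (-1))/((-1/4) - (-3)) = -5/11.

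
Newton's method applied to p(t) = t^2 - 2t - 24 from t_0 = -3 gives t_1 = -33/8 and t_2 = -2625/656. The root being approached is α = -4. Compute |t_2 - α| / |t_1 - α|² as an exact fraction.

t_1 - α = -33/8 - (-4) = -33/8 + 4 = -1/8, so |t_1 - α| = 1/8.
t_2 - α = -2625/656 - (-4) = -2625/656 + 4 = -1/656, so |t_2 - α| = 1/656.
|t_1 - α|² = 1/64.
Ratio = (1/656) / (1/64) = 4/41.

4/41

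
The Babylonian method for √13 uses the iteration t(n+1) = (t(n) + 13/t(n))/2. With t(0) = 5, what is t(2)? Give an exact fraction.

343/95

t(1) = (5 + 13/5)/2 = 19/5.
t(2) = (19/5 + 13/(19/5))/2 = 343/95.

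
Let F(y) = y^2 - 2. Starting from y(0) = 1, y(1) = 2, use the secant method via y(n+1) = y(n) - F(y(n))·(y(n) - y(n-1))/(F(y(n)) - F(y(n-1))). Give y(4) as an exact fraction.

F(1) = -1, F(2) = 2. y(2) = 2 - 2·(2 - 1)/(2 - (-1)) = 4/3.
F(2) = 2, F(4/3) = -2/9. y(3) = (4/3) - (-2/9)·((4/3) - 2)/((-2/9) - 2) = 7/5.
F(4/3) = -2/9, F(7/5) = -1/25. y(4) = (7/5) - (-1/25)·((7/5) - (4/3))/((-1/25) - (-2/9)) = 58/41.

58/41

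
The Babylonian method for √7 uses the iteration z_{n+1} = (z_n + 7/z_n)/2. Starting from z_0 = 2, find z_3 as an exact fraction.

108497/41008

z_1 = (2 + 7/2)/2 = 11/4.
z_2 = (11/4 + 7/(11/4))/2 = 233/88.
z_3 = (233/88 + 7/(233/88))/2 = 108497/41008.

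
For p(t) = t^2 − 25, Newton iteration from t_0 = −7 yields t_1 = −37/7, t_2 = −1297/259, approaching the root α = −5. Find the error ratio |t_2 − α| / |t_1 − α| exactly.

1/37

t_1 − α = −37/7 − (−5) = −37/7 + 5 = −2/7, so |t_1 − α| = 2/7.
t_2 − α = −1297/259 − (−5) = −1297/259 + 5 = −2/259, so |t_2 − α| = 2/259.
Ratio = (2/259) / (2/7) = 1/37.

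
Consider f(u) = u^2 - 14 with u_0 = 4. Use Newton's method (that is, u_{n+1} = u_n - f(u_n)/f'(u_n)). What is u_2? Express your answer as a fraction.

449/120

f'(u) = 2u.
f(4) = 2, f'(4) = 8, so u_1 = 4 - 2/8 = 15/4.
f(15/4) = 1/16, f'(15/4) = 15/2, so u_2 = (15/4) - (1/16)/(15/2) = 449/120.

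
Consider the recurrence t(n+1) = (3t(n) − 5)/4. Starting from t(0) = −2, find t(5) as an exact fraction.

t(1) = (3·(−2) − 5)/4 = −11/4.
t(2) = (3·(−11/4) − 5)/4 = −53/16.
t(3) = (3·(−53/16) − 5)/4 = −239/64.
t(4) = (3·(−239/64) − 5)/4 = −1037/256.
t(5) = (3·(−1037/256) − 5)/4 = −4391/1024.

−4391/1024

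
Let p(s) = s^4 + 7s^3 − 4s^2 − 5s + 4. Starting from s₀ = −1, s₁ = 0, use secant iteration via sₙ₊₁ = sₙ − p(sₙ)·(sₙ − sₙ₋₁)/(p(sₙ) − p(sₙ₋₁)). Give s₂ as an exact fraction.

p(−1) = −1, p(0) = 4. s₂ = 0 − 4·(0 − (−1))/(4 − (−1)) = −4/5.

−4/5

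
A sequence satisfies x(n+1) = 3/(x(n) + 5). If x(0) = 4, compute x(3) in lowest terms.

48/89

x(1) = 3/(4 + 5) = 1/3.
x(2) = 3/(1/3 + 5) = 9/16.
x(3) = 3/(9/16 + 5) = 48/89.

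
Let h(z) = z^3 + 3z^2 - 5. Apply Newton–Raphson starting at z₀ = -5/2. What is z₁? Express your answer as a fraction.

h'(z) = 3z^2 + 6z.
h(-5/2) = -15/8, h'(-5/2) = 15/4, so z₁ = (-5/2) - (-15/8)/(15/4) = -2.

-2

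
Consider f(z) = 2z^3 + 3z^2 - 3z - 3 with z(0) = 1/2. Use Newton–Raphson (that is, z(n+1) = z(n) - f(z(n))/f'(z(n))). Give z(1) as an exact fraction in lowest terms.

f'(z) = 6z^2 + 6z - 3.
f(1/2) = -7/2, f'(1/2) = 3/2, so z(1) = (1/2) - (-7/2)/(3/2) = 17/6.

17/6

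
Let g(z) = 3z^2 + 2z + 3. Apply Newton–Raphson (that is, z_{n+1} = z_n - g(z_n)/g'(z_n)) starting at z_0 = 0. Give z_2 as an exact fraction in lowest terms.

-15/28

g'(z) = 6z + 2.
g(0) = 3, g'(0) = 2, so z_1 = 0 - 3/2 = -3/2.
g(-3/2) = 27/4, g'(-3/2) = -7, so z_2 = (-3/2) - (27/4)/(-7) = -15/28.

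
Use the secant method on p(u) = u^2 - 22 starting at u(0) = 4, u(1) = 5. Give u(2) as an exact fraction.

14/3

p(4) = -6, p(5) = 3. u(2) = 5 - 3·(5 - 4)/(3 - (-6)) = 14/3.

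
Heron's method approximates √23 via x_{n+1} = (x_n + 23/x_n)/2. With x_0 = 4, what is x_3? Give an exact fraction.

x_1 = (4 + 23/4)/2 = 39/8.
x_2 = (39/8 + 23/(39/8))/2 = 2993/624.
x_3 = (2993/624 + 23/(2993/624))/2 = 17913697/3735264.

17913697/3735264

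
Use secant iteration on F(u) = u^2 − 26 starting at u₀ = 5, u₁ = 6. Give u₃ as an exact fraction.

F(5) = −1, F(6) = 10. u₂ = 6 − 10·(6 − 5)/(10 − (−1)) = 56/11.
F(6) = 10, F(56/11) = −10/121. u₃ = (56/11) − (−10/121)·((56/11) − 6)/((−10/121) − 10) = 311/61.

311/61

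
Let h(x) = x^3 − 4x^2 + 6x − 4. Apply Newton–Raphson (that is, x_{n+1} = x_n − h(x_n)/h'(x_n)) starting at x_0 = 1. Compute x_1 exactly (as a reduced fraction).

h'(x) = 3x^2 − 8x + 6.
h(1) = −1, h'(1) = 1, so x_1 = 1 − (−1)/1 = 2.

2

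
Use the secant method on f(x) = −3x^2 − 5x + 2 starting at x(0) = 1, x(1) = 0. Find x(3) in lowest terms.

f(1) = −6, f(0) = 2. x(2) = 0 − 2·(0 − 1)/(2 − (−6)) = 1/4.
f(0) = 2, f(1/4) = 9/16. x(3) = (1/4) − (9/16)·((1/4) − 0)/((9/16) − 2) = 8/23.

8/23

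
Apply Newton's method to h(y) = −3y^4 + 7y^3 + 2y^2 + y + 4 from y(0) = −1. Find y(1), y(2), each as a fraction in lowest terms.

y(1) = −5/6, y(2) = −6503/8292

h'(y) = −12y^3 + 21y^2 + 4y + 1.
h(−1) = −5, h'(−1) = 30, so y(1) = (−1) − (−5)/30 = −5/6.
h(−5/6) = −407/432, h'(−5/6) = 691/36, so y(2) = (−5/6) − (−407/432)/(691/36) = −6503/8292.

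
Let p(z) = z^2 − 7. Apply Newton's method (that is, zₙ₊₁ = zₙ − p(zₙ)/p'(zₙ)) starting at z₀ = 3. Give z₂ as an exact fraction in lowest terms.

127/48

p'(z) = 2z.
p(3) = 2, p'(3) = 6, so z₁ = 3 − 2/6 = 8/3.
p(8/3) = 1/9, p'(8/3) = 16/3, so z₂ = (8/3) − (1/9)/(16/3) = 127/48.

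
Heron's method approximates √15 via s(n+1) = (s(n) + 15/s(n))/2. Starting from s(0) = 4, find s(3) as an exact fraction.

s(1) = (4 + 15/4)/2 = 31/8.
s(2) = (31/8 + 15/(31/8))/2 = 1921/496.
s(3) = (1921/496 + 15/(1921/496))/2 = 7380481/1905632.

7380481/1905632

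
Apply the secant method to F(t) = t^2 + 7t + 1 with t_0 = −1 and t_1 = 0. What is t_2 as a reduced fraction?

−1/6

F(−1) = −5, F(0) = 1. t_2 = 0 − 1·(0 − (−1))/(1 − (−5)) = −1/6.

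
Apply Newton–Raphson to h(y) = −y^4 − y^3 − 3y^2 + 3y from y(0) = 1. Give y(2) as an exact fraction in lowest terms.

2608/3605

h'(y) = −4y^3 − 3y^2 − 6y + 3.
h(1) = −2, h'(1) = −10, so y(1) = 1 − (−2)/(−10) = 4/5.
h(4/5) = −276/625, h'(4/5) = −721/125, so y(2) = (4/5) − (−276/625)/(−721/125) = 2608/3605.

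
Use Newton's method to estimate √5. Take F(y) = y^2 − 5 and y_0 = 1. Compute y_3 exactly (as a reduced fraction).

F'(y) = 2y.
F(1) = −4, F'(1) = 2, so y_1 = 1 − (−4)/2 = 3.
F(3) = 4, F'(3) = 6, so y_2 = 3 − 4/6 = 7/3.
F(7/3) = 4/9, F'(7/3) = 14/3, so y_3 = (7/3) − (4/9)/(14/3) = 47/21.

47/21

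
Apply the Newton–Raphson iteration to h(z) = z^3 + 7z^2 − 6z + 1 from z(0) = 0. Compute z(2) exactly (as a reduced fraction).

2/9

h'(z) = 3z^2 + 14z − 6.
h(0) = 1, h'(0) = −6, so z(1) = 0 − 1/(−6) = 1/6.
h(1/6) = 43/216, h'(1/6) = −43/12, so z(2) = (1/6) − (43/216)/(−43/12) = 2/9.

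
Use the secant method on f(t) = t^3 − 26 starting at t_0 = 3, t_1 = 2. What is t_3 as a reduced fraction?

f(3) = 1, f(2) = −18. t_2 = 2 − (−18)·(2 − 3)/((−18) − 1) = 56/19.
f(2) = −18, f(56/19) = −2718/6859. t_3 = (56/19) − (−2718/6859)·((56/19) − 2)/((−2718/6859) − (−18)) = 3319/1118.

3319/1118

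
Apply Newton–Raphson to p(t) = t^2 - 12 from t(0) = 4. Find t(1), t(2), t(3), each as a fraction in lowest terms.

p'(t) = 2t.
p(4) = 4, p'(4) = 8, so t(1) = 4 - 4/8 = 7/2.
p(7/2) = 1/4, p'(7/2) = 7, so t(2) = (7/2) - (1/4)/7 = 97/28.
p(97/28) = 1/784, p'(97/28) = 97/14, so t(3) = (97/28) - (1/784)/(97/14) = 18817/5432.

t(1) = 7/2, t(2) = 97/28, t(3) = 18817/5432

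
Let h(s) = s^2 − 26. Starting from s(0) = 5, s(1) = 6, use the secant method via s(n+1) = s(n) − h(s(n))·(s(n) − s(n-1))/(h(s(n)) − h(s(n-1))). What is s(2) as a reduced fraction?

56/11

h(5) = −1, h(6) = 10. s(2) = 6 − 10·(6 − 5)/(10 − (−1)) = 56/11.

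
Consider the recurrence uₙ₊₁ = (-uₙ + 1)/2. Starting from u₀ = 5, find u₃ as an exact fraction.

-1/4

u₁ = (-5 + 1)/2 = -2.
u₂ = (-(-2) + 1)/2 = 3/2.
u₃ = (-(3/2) + 1)/2 = -1/4.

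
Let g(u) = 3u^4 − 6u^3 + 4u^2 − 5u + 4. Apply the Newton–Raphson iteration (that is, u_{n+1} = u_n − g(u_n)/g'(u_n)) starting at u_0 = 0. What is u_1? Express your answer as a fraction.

g'(u) = 12u^3 − 18u^2 + 8u − 5.
g(0) = 4, g'(0) = −5, so u_1 = 0 − 4/(−5) = 4/5.

4/5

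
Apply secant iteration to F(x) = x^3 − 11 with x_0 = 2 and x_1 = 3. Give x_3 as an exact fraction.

F(2) = −3, F(3) = 16. x_2 = 3 − 16·(3 − 2)/(16 − (−3)) = 41/19.
F(3) = 16, F(41/19) = −6528/6859. x_3 = (41/19) − (−6528/6859)·((41/19) − 3)/((−6528/6859) − 16) = 16025/7267.

16025/7267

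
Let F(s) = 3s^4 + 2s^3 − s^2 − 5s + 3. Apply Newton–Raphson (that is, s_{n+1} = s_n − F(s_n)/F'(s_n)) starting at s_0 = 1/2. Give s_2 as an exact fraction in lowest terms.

F'(s) = 12s^3 + 6s^2 − 2s − 5.
F(1/2) = 11/16, F'(1/2) = −3, so s_1 = (1/2) − (11/16)/(−3) = 35/48.
F(35/48) = 789041/1769472, F'(35/48) = 12755/9216, so s_2 = (35/48) − (789041/1769472)/(12755/9216) = 996659/2448960.

996659/2448960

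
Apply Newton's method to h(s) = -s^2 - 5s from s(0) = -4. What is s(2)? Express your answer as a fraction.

h'(s) = -2s - 5.
h(-4) = 4, h'(-4) = 3, so s(1) = (-4) - 4/3 = -16/3.
h(-16/3) = -16/9, h'(-16/3) = 17/3, so s(2) = (-16/3) - (-16/9)/(17/3) = -256/51.

-256/51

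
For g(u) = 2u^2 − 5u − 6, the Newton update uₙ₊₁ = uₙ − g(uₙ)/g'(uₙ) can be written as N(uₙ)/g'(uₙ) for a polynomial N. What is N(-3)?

24

g'(u) = 4u − 5.
N(u) = u·g'(u) − g(u) = u·(4u − 5) − (2u^2 − 5u − 6) = 2u^2 + 6.
N(-3) = 24.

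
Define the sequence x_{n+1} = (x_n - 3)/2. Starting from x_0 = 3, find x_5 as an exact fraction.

x_1 = (3 - 3)/2 = 0.
x_2 = (0 - 3)/2 = -3/2.
x_3 = ((-3/2) - 3)/2 = -9/4.
x_4 = ((-9/4) - 3)/2 = -21/8.
x_5 = ((-21/8) - 3)/2 = -45/16.

-45/16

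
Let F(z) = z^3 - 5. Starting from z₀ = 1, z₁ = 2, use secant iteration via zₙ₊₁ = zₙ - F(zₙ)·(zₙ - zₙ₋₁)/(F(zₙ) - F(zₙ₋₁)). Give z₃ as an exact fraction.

F(1) = -4, F(2) = 3. z₂ = 2 - 3·(2 - 1)/(3 - (-4)) = 11/7.
F(2) = 3, F(11/7) = -384/343. z₃ = (11/7) - (-384/343)·((11/7) - 2)/((-384/343) - 3) = 265/157.

265/157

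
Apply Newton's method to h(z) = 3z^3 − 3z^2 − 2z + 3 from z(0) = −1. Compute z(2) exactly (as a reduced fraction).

−22575/24622

h'(z) = 9z^2 − 6z − 2.
h(−1) = −1, h'(−1) = 13, so z(1) = (−1) − (−1)/13 = −12/13.
h(−12/13) = −153/2197, h'(−12/13) = 1894/169, so z(2) = (−12/13) − (−153/2197)/(1894/169) = −22575/24622.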